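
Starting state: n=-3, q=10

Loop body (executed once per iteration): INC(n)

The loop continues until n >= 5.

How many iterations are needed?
8

Tracing iterations:
Initial: n=-3, q=10
After iteration 1: n=-2, q=10
After iteration 2: n=-1, q=10
After iteration 3: n=0, q=10
After iteration 4: n=1, q=10
After iteration 5: n=2, q=10
After iteration 6: n=3, q=10
After iteration 7: n=4, q=10
After iteration 8: n=5, q=10
n >= 5 now holds, so the loop exits after 8 iterations.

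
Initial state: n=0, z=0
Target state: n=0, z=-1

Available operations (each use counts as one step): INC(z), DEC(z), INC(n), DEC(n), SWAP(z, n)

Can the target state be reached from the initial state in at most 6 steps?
Yes

Path (1 step): DEC(z)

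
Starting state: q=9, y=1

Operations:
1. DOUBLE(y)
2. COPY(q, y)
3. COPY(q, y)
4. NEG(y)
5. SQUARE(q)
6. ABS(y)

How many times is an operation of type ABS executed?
1

Counting ABS operations:
Step 6: ABS(y) ← ABS
Total: 1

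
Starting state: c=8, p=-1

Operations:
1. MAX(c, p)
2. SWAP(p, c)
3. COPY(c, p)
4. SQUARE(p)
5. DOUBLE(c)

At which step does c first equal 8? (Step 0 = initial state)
Step 0

Tracing c:
Initial: c = 8 ← first occurrence
After step 1: c = 8
After step 2: c = -1
After step 3: c = 8
After step 4: c = 8
After step 5: c = 16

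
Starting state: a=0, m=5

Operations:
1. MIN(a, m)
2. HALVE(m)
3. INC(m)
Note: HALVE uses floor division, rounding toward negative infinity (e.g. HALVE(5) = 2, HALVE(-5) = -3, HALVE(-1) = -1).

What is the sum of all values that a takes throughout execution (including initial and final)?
0

Values of a at each step:
Initial: a = 0
After step 1: a = 0
After step 2: a = 0
After step 3: a = 0
Sum = 0 + 0 + 0 + 0 = 0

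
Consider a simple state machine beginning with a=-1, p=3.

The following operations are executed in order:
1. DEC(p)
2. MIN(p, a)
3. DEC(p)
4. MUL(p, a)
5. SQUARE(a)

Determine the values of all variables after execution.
{a: 1, p: 2}

Step-by-step execution:
Initial: a=-1, p=3
After step 1 (DEC(p)): a=-1, p=2
After step 2 (MIN(p, a)): a=-1, p=-1
After step 3 (DEC(p)): a=-1, p=-2
After step 4 (MUL(p, a)): a=-1, p=2
After step 5 (SQUARE(a)): a=1, p=2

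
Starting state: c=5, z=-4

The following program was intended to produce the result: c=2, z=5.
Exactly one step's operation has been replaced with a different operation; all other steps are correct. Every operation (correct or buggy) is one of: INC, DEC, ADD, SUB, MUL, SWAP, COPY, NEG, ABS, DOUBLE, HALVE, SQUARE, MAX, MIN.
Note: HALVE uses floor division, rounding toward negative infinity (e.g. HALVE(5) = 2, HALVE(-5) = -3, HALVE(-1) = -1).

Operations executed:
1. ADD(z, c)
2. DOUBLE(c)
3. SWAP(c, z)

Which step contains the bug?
Step 2

Trace with buggy code:
Initial: c=5, z=-4
After step 1: c=5, z=1
After step 2: c=10, z=1
After step 3: c=1, z=10
Actual final c=1, z=10 ≠ expected c=2, z=5.
Step 2 is the only position where a single-operation replacement can produce the expected result.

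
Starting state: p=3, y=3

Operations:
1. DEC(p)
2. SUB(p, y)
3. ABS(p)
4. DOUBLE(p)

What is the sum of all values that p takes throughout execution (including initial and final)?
7

Values of p at each step:
Initial: p = 3
After step 1: p = 2
After step 2: p = -1
After step 3: p = 1
After step 4: p = 2
Sum = 3 + 2 + -1 + 1 + 2 = 7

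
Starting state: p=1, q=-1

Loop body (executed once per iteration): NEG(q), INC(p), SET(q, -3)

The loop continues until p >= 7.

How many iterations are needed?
6

Tracing iterations:
Initial: p=1, q=-1
After iteration 1: p=2, q=-3
After iteration 2: p=3, q=-3
After iteration 3: p=4, q=-3
After iteration 4: p=5, q=-3
After iteration 5: p=6, q=-3
After iteration 6: p=7, q=-3
p >= 7 now holds, so the loop exits after 6 iterations.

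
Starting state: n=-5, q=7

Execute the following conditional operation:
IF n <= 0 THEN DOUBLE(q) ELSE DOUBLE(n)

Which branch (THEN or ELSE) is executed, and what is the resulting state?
Branch: THEN, Final state: n=-5, q=14

Evaluating condition: n <= 0
n = -5
Condition is True, so THEN branch executes
After DOUBLE(q): n=-5, q=14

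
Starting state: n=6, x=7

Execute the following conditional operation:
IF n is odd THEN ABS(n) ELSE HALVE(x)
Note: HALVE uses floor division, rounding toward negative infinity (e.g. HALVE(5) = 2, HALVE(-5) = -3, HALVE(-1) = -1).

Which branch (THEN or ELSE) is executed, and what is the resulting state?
Branch: ELSE, Final state: n=6, x=3

Evaluating condition: n is odd
Condition is False, so ELSE branch executes
After HALVE(x): n=6, x=3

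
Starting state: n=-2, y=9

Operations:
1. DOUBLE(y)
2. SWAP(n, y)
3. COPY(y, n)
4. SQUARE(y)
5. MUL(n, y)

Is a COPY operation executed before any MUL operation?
Yes

First COPY: step 3
First MUL: step 5
Since 3 < 5, COPY comes first.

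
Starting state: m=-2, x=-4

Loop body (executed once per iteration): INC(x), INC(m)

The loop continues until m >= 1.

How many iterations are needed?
3

Tracing iterations:
Initial: m=-2, x=-4
After iteration 1: m=-1, x=-3
After iteration 2: m=0, x=-2
After iteration 3: m=1, x=-1
m >= 1 now holds, so the loop exits after 3 iterations.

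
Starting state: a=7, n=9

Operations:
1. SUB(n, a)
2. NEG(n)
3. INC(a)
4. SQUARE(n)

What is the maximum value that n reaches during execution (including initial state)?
9

Values of n at each step:
Initial: n = 9 ← maximum
After step 1: n = 2
After step 2: n = -2
After step 3: n = -2
After step 4: n = 4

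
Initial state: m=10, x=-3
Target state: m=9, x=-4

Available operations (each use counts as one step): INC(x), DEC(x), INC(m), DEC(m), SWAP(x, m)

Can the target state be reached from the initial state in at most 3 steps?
Yes

Path (2 steps): DEC(x) → DEC(m)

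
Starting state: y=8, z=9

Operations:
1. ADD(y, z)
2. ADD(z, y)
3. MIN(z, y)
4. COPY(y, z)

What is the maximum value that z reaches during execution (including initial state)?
26

Values of z at each step:
Initial: z = 9
After step 1: z = 9
After step 2: z = 26 ← maximum
After step 3: z = 17
After step 4: z = 17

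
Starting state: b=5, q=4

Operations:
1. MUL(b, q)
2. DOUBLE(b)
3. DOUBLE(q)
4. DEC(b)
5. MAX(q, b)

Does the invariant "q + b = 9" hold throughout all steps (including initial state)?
No, violated after step 1

The invariant is violated after step 1.

State at each step:
Initial: b=5, q=4
After step 1: b=20, q=4
After step 2: b=40, q=4
After step 3: b=40, q=8
After step 4: b=39, q=8
After step 5: b=39, q=39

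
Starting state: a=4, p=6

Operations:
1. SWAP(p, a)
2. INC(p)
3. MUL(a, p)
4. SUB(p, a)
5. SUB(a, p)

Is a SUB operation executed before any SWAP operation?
No

First SUB: step 4
First SWAP: step 1
Since 4 > 1, SWAP comes first.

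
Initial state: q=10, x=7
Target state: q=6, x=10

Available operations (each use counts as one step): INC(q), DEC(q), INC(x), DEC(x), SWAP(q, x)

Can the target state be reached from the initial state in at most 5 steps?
Yes

Path (2 steps): DEC(x) → SWAP(q, x)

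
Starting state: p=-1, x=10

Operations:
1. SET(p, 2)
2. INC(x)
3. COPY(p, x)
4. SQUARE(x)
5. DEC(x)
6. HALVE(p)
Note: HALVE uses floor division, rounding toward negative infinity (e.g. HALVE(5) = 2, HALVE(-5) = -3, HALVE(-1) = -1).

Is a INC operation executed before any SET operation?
No

First INC: step 2
First SET: step 1
Since 2 > 1, SET comes first.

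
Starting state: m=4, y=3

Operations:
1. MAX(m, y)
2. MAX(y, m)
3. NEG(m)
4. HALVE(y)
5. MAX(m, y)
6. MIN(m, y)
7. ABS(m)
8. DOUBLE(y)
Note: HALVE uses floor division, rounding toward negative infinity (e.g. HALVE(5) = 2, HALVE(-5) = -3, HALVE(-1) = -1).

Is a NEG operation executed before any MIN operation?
Yes

First NEG: step 3
First MIN: step 6
Since 3 < 6, NEG comes first.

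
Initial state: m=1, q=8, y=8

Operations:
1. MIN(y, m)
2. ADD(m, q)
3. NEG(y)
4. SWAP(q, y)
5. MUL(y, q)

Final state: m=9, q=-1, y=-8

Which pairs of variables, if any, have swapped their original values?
None

Comparing initial and final values:
m: 1 → 9
y: 8 → -8
q: 8 → -1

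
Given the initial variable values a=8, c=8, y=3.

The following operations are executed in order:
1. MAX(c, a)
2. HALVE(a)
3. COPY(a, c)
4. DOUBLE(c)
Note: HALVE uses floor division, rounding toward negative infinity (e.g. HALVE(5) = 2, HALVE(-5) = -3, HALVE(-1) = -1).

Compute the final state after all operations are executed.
{a: 8, c: 16, y: 3}

Step-by-step execution:
Initial: a=8, c=8, y=3
After step 1 (MAX(c, a)): a=8, c=8, y=3
After step 2 (HALVE(a)): a=4, c=8, y=3
After step 3 (COPY(a, c)): a=8, c=8, y=3
After step 4 (DOUBLE(c)): a=8, c=16, y=3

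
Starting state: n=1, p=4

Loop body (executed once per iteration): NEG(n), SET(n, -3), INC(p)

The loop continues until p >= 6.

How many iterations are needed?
2

Tracing iterations:
Initial: n=1, p=4
After iteration 1: n=-3, p=5
After iteration 2: n=-3, p=6
p >= 6 now holds, so the loop exits after 2 iterations.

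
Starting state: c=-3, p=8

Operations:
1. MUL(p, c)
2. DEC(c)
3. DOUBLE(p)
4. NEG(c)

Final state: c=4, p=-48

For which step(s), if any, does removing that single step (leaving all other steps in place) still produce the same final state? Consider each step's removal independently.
None - removing any single step changes the final result

Testing removal of each single step:
Without step 1: final = c=4, p=16 (different)
Without step 2: final = c=3, p=-48 (different)
Without step 3: final = c=4, p=-24 (different)
Without step 4: final = c=-4, p=-48 (different)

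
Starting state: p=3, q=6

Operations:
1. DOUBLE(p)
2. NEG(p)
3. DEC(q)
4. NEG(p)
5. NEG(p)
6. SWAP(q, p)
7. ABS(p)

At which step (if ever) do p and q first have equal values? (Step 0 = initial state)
Step 1

p and q first become equal after step 1.

Comparing values at each step:
Initial: p=3, q=6
After step 1: p=6, q=6 ← equal!
After step 2: p=-6, q=6
After step 3: p=-6, q=5
After step 4: p=6, q=5
After step 5: p=-6, q=5
After step 6: p=5, q=-6
After step 7: p=5, q=-6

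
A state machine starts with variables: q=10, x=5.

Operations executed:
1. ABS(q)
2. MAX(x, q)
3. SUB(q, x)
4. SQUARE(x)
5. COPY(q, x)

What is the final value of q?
q = 100

Tracing execution:
Step 1: ABS(q) → q = 10
Step 2: MAX(x, q) → q = 10
Step 3: SUB(q, x) → q = 0
Step 4: SQUARE(x) → q = 0
Step 5: COPY(q, x) → q = 100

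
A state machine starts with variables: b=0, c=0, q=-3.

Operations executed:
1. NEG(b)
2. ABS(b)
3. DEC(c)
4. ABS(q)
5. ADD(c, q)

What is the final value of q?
q = 3

Tracing execution:
Step 1: NEG(b) → q = -3
Step 2: ABS(b) → q = -3
Step 3: DEC(c) → q = -3
Step 4: ABS(q) → q = 3
Step 5: ADD(c, q) → q = 3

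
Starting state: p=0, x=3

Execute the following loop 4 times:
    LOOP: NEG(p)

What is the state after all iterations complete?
p=0, x=3

Iteration trace:
Start: p=0, x=3
After iteration 1: p=0, x=3
After iteration 2: p=0, x=3
After iteration 3: p=0, x=3
After iteration 4: p=0, x=3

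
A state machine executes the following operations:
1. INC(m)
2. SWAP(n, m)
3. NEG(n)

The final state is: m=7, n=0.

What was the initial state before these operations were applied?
m=-1, n=7

Working backwards:
Final state: m=7, n=0
Before step 3 (NEG(n)): m=7, n=0
Before step 2 (SWAP(n, m)): m=0, n=7
Before step 1 (INC(m)): m=-1, n=7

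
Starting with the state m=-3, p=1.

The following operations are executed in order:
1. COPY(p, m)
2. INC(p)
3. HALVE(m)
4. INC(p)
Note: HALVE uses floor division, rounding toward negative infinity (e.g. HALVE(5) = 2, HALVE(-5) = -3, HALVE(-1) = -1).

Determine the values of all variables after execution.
{m: -2, p: -1}

Step-by-step execution:
Initial: m=-3, p=1
After step 1 (COPY(p, m)): m=-3, p=-3
After step 2 (INC(p)): m=-3, p=-2
After step 3 (HALVE(m)): m=-2, p=-2
After step 4 (INC(p)): m=-2, p=-1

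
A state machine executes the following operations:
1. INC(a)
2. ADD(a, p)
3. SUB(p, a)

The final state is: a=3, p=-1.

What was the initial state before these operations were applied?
a=0, p=2

Working backwards:
Final state: a=3, p=-1
Before step 3 (SUB(p, a)): a=3, p=2
Before step 2 (ADD(a, p)): a=1, p=2
Before step 1 (INC(a)): a=0, p=2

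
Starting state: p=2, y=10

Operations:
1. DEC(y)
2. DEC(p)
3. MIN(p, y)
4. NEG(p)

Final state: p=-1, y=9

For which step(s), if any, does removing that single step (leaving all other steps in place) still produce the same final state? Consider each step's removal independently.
Step(s) 3

Testing removal of each single step:
Without step 1: final = p=-1, y=10 (different)
Without step 2: final = p=-2, y=9 (different)
Without step 3: final = p=-1, y=9 (same)
Without step 4: final = p=1, y=9 (different)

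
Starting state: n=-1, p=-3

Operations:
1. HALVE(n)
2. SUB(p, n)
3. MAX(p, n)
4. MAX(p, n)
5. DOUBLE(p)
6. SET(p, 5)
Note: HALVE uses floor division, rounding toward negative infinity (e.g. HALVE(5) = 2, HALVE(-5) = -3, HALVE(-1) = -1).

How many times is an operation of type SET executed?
1

Counting SET operations:
Step 6: SET(p, 5) ← SET
Total: 1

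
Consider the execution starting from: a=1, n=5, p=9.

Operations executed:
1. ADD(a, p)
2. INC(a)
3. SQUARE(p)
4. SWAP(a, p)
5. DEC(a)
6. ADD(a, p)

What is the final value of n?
n = 5

Tracing execution:
Step 1: ADD(a, p) → n = 5
Step 2: INC(a) → n = 5
Step 3: SQUARE(p) → n = 5
Step 4: SWAP(a, p) → n = 5
Step 5: DEC(a) → n = 5
Step 6: ADD(a, p) → n = 5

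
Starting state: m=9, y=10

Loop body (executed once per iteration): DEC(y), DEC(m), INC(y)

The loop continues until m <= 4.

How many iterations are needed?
5

Tracing iterations:
Initial: m=9, y=10
After iteration 1: m=8, y=10
After iteration 2: m=7, y=10
After iteration 3: m=6, y=10
After iteration 4: m=5, y=10
After iteration 5: m=4, y=10
m <= 4 now holds, so the loop exits after 5 iterations.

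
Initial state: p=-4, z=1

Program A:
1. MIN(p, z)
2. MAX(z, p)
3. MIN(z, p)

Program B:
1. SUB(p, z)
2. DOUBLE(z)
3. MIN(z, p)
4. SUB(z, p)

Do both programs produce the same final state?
No

Program A final state: p=-4, z=-4
Program B final state: p=-5, z=0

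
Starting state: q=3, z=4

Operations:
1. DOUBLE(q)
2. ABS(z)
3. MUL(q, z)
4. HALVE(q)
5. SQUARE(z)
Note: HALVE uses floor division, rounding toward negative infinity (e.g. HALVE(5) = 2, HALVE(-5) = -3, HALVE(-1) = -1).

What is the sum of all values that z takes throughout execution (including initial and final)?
36

Values of z at each step:
Initial: z = 4
After step 1: z = 4
After step 2: z = 4
After step 3: z = 4
After step 4: z = 4
After step 5: z = 16
Sum = 4 + 4 + 4 + 4 + 4 + 16 = 36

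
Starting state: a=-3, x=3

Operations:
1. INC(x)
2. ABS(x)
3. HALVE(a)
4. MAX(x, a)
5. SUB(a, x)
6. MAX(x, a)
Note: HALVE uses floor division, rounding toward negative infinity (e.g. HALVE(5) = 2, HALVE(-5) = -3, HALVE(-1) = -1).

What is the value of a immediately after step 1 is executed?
a = -3

Tracing a through execution:
Initial: a = -3
After step 1 (INC(x)): a = -3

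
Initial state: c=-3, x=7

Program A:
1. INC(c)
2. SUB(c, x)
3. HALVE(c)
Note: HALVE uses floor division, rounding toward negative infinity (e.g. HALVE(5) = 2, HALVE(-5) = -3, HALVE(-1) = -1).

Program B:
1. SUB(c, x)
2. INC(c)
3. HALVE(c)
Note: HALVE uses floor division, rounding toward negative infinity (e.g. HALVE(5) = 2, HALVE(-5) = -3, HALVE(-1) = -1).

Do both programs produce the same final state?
Yes

Program A final state: c=-5, x=7
Program B final state: c=-5, x=7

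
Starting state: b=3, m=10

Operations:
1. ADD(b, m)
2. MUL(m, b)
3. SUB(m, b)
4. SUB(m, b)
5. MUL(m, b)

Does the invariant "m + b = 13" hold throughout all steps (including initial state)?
No, violated after step 1

The invariant is violated after step 1.

State at each step:
Initial: b=3, m=10
After step 1: b=13, m=10
After step 2: b=13, m=130
After step 3: b=13, m=117
After step 4: b=13, m=104
After step 5: b=13, m=1352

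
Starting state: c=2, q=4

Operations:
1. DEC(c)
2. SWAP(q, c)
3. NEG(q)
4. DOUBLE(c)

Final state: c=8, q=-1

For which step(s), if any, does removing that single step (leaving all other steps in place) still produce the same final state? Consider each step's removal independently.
None - removing any single step changes the final result

Testing removal of each single step:
Without step 1: final = c=8, q=-2 (different)
Without step 2: final = c=2, q=-4 (different)
Without step 3: final = c=8, q=1 (different)
Without step 4: final = c=4, q=-1 (different)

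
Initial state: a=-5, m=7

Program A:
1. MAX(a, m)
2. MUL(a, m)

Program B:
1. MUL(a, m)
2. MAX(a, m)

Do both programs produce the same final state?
No

Program A final state: a=49, m=7
Program B final state: a=7, m=7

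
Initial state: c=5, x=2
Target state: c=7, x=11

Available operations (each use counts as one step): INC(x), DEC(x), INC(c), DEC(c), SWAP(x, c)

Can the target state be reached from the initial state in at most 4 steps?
No

The target state cannot be reached within 4 steps.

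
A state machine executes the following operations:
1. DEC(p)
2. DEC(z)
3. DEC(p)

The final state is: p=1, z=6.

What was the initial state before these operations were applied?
p=3, z=7

Working backwards:
Final state: p=1, z=6
Before step 3 (DEC(p)): p=2, z=6
Before step 2 (DEC(z)): p=2, z=7
Before step 1 (DEC(p)): p=3, z=7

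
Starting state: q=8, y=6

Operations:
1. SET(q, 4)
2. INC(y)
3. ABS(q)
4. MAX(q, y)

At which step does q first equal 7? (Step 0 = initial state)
Step 4

Tracing q:
Initial: q = 8
After step 1: q = 4
After step 2: q = 4
After step 3: q = 4
After step 4: q = 7 ← first occurrence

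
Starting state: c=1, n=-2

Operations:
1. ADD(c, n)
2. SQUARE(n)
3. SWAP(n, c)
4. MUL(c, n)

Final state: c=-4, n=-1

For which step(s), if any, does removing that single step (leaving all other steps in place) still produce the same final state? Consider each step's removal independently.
None - removing any single step changes the final result

Testing removal of each single step:
Without step 1: final = c=4, n=1 (different)
Without step 2: final = c=2, n=-1 (different)
Without step 3: final = c=-4, n=4 (different)
Without step 4: final = c=4, n=-1 (different)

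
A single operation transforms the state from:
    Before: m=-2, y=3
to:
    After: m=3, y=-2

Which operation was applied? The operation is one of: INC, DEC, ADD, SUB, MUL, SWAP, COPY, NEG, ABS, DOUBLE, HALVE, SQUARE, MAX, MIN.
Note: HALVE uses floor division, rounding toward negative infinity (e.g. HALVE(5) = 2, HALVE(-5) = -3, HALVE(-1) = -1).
SWAP(m, y)

Analyzing the change:
Before: m=-2, y=3
After: m=3, y=-2
Variable m changed from -2 to 3
Variable y changed from 3 to -2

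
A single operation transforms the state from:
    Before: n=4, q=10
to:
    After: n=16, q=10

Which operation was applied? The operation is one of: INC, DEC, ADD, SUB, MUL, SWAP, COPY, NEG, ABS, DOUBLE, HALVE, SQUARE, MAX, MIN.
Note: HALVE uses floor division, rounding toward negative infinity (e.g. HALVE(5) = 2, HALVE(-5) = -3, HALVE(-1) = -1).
SQUARE(n)

Analyzing the change:
Before: n=4, q=10
After: n=16, q=10
Variable n changed from 4 to 16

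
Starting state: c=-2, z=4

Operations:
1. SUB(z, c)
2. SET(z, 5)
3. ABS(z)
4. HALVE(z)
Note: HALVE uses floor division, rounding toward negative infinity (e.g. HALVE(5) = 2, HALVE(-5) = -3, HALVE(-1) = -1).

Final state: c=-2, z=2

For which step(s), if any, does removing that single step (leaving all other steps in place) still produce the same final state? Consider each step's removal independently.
Step(s) 1, 3

Testing removal of each single step:
Without step 1: final = c=-2, z=2 (same)
Without step 2: final = c=-2, z=3 (different)
Without step 3: final = c=-2, z=2 (same)
Without step 4: final = c=-2, z=5 (different)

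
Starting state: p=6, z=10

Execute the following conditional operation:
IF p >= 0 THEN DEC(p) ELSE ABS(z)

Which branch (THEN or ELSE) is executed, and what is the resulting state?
Branch: THEN, Final state: p=5, z=10

Evaluating condition: p >= 0
p = 6
Condition is True, so THEN branch executes
After DEC(p): p=5, z=10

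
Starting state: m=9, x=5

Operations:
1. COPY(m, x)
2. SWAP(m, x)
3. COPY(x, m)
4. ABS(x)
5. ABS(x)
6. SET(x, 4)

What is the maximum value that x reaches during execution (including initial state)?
5

Values of x at each step:
Initial: x = 5 ← maximum
After step 1: x = 5
After step 2: x = 5
After step 3: x = 5
After step 4: x = 5
After step 5: x = 5
After step 6: x = 4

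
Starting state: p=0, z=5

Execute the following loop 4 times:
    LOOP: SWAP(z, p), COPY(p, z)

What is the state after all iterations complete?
p=0, z=0

Iteration trace:
Start: p=0, z=5
After iteration 1: p=0, z=0
After iteration 2: p=0, z=0
After iteration 3: p=0, z=0
After iteration 4: p=0, z=0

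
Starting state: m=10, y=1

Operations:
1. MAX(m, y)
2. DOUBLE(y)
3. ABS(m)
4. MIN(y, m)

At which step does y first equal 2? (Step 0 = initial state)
Step 2

Tracing y:
Initial: y = 1
After step 1: y = 1
After step 2: y = 2 ← first occurrence
After step 3: y = 2
After step 4: y = 2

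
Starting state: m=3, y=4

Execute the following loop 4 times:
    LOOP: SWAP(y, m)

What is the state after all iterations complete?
m=3, y=4

Iteration trace:
Start: m=3, y=4
After iteration 1: m=4, y=3
After iteration 2: m=3, y=4
After iteration 3: m=4, y=3
After iteration 4: m=3, y=4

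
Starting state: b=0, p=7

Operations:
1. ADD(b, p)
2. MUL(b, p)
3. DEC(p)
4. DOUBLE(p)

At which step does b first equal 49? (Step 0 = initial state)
Step 2

Tracing b:
Initial: b = 0
After step 1: b = 7
After step 2: b = 49 ← first occurrence
After step 3: b = 49
After step 4: b = 49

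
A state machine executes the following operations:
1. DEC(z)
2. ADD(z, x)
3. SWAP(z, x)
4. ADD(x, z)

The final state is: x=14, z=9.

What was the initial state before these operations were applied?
x=9, z=-3

Working backwards:
Final state: x=14, z=9
Before step 4 (ADD(x, z)): x=5, z=9
Before step 3 (SWAP(z, x)): x=9, z=5
Before step 2 (ADD(z, x)): x=9, z=-4
Before step 1 (DEC(z)): x=9, z=-3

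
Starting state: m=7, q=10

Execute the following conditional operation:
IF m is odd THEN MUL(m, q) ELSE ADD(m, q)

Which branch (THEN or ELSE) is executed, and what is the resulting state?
Branch: THEN, Final state: m=70, q=10

Evaluating condition: m is odd
Condition is True, so THEN branch executes
After MUL(m, q): m=70, q=10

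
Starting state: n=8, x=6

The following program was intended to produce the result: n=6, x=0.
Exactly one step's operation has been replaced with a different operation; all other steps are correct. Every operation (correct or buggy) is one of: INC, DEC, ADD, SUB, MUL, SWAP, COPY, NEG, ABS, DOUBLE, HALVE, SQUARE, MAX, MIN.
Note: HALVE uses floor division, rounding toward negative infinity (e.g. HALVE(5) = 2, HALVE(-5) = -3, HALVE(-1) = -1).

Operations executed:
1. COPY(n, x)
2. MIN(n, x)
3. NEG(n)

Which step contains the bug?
Step 3

Trace with buggy code:
Initial: n=8, x=6
After step 1: n=6, x=6
After step 2: n=6, x=6
After step 3: n=-6, x=6
Actual final n=-6, x=6 ≠ expected n=6, x=0.
Step 3 is the only position where a single-operation replacement can produce the expected result.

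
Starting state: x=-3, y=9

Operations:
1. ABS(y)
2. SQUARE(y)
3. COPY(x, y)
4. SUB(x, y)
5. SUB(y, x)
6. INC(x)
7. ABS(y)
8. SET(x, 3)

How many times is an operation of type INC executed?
1

Counting INC operations:
Step 6: INC(x) ← INC
Total: 1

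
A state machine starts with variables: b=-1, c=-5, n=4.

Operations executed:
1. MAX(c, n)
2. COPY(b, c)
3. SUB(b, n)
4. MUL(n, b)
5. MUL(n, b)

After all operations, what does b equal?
b = 0

Tracing execution:
Step 1: MAX(c, n) → b = -1
Step 2: COPY(b, c) → b = 4
Step 3: SUB(b, n) → b = 0
Step 4: MUL(n, b) → b = 0
Step 5: MUL(n, b) → b = 0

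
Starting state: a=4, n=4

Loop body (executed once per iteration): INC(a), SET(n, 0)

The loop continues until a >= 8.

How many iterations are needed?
4

Tracing iterations:
Initial: a=4, n=4
After iteration 1: a=5, n=0
After iteration 2: a=6, n=0
After iteration 3: a=7, n=0
After iteration 4: a=8, n=0
a >= 8 now holds, so the loop exits after 4 iterations.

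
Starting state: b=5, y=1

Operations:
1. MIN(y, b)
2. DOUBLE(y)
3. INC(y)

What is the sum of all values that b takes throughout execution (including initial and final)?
20

Values of b at each step:
Initial: b = 5
After step 1: b = 5
After step 2: b = 5
After step 3: b = 5
Sum = 5 + 5 + 5 + 5 = 20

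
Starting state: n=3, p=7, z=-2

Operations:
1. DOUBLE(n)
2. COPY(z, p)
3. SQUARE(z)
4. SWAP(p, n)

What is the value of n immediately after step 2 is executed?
n = 6

Tracing n through execution:
Initial: n = 3
After step 1 (DOUBLE(n)): n = 6
After step 2 (COPY(z, p)): n = 6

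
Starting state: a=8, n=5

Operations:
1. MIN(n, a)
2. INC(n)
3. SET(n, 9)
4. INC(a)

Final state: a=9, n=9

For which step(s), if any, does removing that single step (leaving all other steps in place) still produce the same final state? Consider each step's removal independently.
Step(s) 1, 2

Testing removal of each single step:
Without step 1: final = a=9, n=9 (same)
Without step 2: final = a=9, n=9 (same)
Without step 3: final = a=9, n=6 (different)
Without step 4: final = a=8, n=9 (different)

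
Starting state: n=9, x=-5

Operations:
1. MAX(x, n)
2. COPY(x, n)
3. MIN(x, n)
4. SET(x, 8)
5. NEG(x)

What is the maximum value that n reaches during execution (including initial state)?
9

Values of n at each step:
Initial: n = 9 ← maximum
After step 1: n = 9
After step 2: n = 9
After step 3: n = 9
After step 4: n = 9
After step 5: n = 9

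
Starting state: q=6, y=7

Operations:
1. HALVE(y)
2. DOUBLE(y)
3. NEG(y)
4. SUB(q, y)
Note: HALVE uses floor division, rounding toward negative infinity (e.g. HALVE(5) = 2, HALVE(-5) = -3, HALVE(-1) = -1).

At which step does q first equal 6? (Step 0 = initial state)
Step 0

Tracing q:
Initial: q = 6 ← first occurrence
After step 1: q = 6
After step 2: q = 6
After step 3: q = 6
After step 4: q = 12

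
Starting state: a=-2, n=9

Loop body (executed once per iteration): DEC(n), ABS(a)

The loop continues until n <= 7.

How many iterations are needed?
2

Tracing iterations:
Initial: a=-2, n=9
After iteration 1: a=2, n=8
After iteration 2: a=2, n=7
n <= 7 now holds, so the loop exits after 2 iterations.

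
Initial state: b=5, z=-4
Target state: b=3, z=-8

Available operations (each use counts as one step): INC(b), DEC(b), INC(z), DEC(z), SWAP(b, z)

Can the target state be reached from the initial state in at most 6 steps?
Yes

Path (6 steps): DEC(b) → DEC(b) → DEC(z) → DEC(z) → DEC(z) → DEC(z)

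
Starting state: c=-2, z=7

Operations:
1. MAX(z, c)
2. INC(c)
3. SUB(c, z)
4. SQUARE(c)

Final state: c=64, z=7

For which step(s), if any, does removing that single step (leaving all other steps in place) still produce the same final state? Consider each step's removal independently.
Step(s) 1

Testing removal of each single step:
Without step 1: final = c=64, z=7 (same)
Without step 2: final = c=81, z=7 (different)
Without step 3: final = c=1, z=7 (different)
Without step 4: final = c=-8, z=7 (different)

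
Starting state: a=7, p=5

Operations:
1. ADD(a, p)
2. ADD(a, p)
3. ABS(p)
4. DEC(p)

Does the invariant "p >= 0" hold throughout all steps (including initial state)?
Yes

The invariant holds at every step.

State at each step:
Initial: a=7, p=5
After step 1: a=12, p=5
After step 2: a=17, p=5
After step 3: a=17, p=5
After step 4: a=17, p=4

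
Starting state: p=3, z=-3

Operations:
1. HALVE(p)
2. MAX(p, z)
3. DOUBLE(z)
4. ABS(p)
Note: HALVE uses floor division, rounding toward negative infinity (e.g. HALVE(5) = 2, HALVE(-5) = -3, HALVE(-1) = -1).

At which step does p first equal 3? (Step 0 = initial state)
Step 0

Tracing p:
Initial: p = 3 ← first occurrence
After step 1: p = 1
After step 2: p = 1
After step 3: p = 1
After step 4: p = 1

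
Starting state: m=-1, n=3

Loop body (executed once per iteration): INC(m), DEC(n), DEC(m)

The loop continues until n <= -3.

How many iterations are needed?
6

Tracing iterations:
Initial: m=-1, n=3
After iteration 1: m=-1, n=2
After iteration 2: m=-1, n=1
After iteration 3: m=-1, n=0
After iteration 4: m=-1, n=-1
After iteration 5: m=-1, n=-2
After iteration 6: m=-1, n=-3
n <= -3 now holds, so the loop exits after 6 iterations.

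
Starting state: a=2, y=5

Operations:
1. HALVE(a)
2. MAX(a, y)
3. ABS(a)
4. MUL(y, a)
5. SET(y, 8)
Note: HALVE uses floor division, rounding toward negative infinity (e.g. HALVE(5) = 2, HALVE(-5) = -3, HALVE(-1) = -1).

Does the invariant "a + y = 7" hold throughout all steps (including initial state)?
No, violated after step 1

The invariant is violated after step 1.

State at each step:
Initial: a=2, y=5
After step 1: a=1, y=5
After step 2: a=5, y=5
After step 3: a=5, y=5
After step 4: a=5, y=25
After step 5: a=5, y=8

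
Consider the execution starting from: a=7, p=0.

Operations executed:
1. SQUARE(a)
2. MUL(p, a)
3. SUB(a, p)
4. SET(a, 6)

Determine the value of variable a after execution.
a = 6

Tracing execution:
Step 1: SQUARE(a) → a = 49
Step 2: MUL(p, a) → a = 49
Step 3: SUB(a, p) → a = 49
Step 4: SET(a, 6) → a = 6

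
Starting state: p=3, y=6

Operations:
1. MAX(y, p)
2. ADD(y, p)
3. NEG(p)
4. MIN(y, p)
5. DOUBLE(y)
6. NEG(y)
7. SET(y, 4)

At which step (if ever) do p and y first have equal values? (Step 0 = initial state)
Step 4

p and y first become equal after step 4.

Comparing values at each step:
Initial: p=3, y=6
After step 1: p=3, y=6
After step 2: p=3, y=9
After step 3: p=-3, y=9
After step 4: p=-3, y=-3 ← equal!
After step 5: p=-3, y=-6
After step 6: p=-3, y=6
After step 7: p=-3, y=4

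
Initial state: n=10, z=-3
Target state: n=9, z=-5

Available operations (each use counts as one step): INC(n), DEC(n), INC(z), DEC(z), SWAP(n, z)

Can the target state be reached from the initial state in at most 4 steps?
Yes

Path (3 steps): DEC(n) → DEC(z) → DEC(z)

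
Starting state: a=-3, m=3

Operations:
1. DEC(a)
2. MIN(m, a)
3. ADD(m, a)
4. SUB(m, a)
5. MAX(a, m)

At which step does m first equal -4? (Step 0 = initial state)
Step 2

Tracing m:
Initial: m = 3
After step 1: m = 3
After step 2: m = -4 ← first occurrence
After step 3: m = -8
After step 4: m = -4
After step 5: m = -4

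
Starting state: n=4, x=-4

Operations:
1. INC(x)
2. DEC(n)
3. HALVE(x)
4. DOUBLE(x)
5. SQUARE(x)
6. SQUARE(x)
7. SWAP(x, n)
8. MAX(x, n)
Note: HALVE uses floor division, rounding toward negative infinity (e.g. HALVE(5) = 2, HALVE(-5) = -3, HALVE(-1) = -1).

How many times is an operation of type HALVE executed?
1

Counting HALVE operations:
Step 3: HALVE(x) ← HALVE
Total: 1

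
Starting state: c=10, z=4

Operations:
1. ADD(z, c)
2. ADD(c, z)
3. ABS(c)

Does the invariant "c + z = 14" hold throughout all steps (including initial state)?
No, violated after step 1

The invariant is violated after step 1.

State at each step:
Initial: c=10, z=4
After step 1: c=10, z=14
After step 2: c=24, z=14
After step 3: c=24, z=14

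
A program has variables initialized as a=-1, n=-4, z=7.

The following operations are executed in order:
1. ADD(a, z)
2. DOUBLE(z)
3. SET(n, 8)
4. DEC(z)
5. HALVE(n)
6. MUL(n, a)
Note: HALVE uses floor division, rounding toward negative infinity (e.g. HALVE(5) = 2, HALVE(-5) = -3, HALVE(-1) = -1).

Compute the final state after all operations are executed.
{a: 6, n: 24, z: 13}

Step-by-step execution:
Initial: a=-1, n=-4, z=7
After step 1 (ADD(a, z)): a=6, n=-4, z=7
After step 2 (DOUBLE(z)): a=6, n=-4, z=14
After step 3 (SET(n, 8)): a=6, n=8, z=14
After step 4 (DEC(z)): a=6, n=8, z=13
After step 5 (HALVE(n)): a=6, n=4, z=13
After step 6 (MUL(n, a)): a=6, n=24, z=13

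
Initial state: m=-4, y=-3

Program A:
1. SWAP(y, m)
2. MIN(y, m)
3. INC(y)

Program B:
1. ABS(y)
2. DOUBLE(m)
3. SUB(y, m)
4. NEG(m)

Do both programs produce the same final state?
No

Program A final state: m=-3, y=-3
Program B final state: m=8, y=11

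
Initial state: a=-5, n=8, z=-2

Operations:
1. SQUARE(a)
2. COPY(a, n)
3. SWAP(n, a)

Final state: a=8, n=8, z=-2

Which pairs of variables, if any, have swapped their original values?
None

Comparing initial and final values:
n: 8 → 8
a: -5 → 8
z: -2 → -2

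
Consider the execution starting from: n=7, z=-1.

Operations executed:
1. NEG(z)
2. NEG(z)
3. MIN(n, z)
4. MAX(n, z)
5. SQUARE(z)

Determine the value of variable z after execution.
z = 1

Tracing execution:
Step 1: NEG(z) → z = 1
Step 2: NEG(z) → z = -1
Step 3: MIN(n, z) → z = -1
Step 4: MAX(n, z) → z = -1
Step 5: SQUARE(z) → z = 1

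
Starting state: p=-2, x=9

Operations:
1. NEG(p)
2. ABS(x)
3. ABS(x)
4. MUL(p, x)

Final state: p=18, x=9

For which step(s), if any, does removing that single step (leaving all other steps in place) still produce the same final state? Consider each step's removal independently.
Step(s) 2, 3

Testing removal of each single step:
Without step 1: final = p=-18, x=9 (different)
Without step 2: final = p=18, x=9 (same)
Without step 3: final = p=18, x=9 (same)
Without step 4: final = p=2, x=9 (different)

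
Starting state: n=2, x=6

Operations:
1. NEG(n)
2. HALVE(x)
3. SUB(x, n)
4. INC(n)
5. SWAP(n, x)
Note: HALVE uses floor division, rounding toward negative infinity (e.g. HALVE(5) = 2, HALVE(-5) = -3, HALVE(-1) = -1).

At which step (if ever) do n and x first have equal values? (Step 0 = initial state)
Never

n and x never become equal during execution.

Comparing values at each step:
Initial: n=2, x=6
After step 1: n=-2, x=6
After step 2: n=-2, x=3
After step 3: n=-2, x=5
After step 4: n=-1, x=5
After step 5: n=5, x=-1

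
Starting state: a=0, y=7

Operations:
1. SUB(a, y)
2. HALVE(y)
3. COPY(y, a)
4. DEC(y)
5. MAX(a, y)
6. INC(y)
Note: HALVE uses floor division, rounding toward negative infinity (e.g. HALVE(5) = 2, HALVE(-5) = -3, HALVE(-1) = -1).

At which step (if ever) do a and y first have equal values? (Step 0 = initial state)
Step 3

a and y first become equal after step 3.

Comparing values at each step:
Initial: a=0, y=7
After step 1: a=-7, y=7
After step 2: a=-7, y=3
After step 3: a=-7, y=-7 ← equal!
After step 4: a=-7, y=-8
After step 5: a=-7, y=-8
After step 6: a=-7, y=-7 ← equal!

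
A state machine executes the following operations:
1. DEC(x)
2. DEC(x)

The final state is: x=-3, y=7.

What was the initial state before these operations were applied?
x=-1, y=7

Working backwards:
Final state: x=-3, y=7
Before step 2 (DEC(x)): x=-2, y=7
Before step 1 (DEC(x)): x=-1, y=7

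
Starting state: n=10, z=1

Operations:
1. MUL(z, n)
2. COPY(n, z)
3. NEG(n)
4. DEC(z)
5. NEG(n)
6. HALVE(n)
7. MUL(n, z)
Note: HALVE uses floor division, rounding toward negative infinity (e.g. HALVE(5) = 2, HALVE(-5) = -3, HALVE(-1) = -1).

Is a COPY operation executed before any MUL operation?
No

First COPY: step 2
First MUL: step 1
Since 2 > 1, MUL comes first.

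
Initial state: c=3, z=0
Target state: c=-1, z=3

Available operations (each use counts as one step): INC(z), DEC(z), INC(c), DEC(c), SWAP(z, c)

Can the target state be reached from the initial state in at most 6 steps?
Yes

Path (2 steps): DEC(z) → SWAP(z, c)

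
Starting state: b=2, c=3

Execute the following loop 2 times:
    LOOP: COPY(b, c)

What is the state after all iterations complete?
b=3, c=3

Iteration trace:
Start: b=2, c=3
After iteration 1: b=3, c=3
After iteration 2: b=3, c=3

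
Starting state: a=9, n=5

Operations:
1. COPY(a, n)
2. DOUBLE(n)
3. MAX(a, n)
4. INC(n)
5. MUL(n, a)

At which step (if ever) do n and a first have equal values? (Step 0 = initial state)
Step 1

n and a first become equal after step 1.

Comparing values at each step:
Initial: n=5, a=9
After step 1: n=5, a=5 ← equal!
After step 2: n=10, a=5
After step 3: n=10, a=10 ← equal!
After step 4: n=11, a=10
After step 5: n=110, a=10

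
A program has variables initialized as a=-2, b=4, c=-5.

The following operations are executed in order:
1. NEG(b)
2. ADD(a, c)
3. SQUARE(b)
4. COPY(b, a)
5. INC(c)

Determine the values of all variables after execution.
{a: -7, b: -7, c: -4}

Step-by-step execution:
Initial: a=-2, b=4, c=-5
After step 1 (NEG(b)): a=-2, b=-4, c=-5
After step 2 (ADD(a, c)): a=-7, b=-4, c=-5
After step 3 (SQUARE(b)): a=-7, b=16, c=-5
After step 4 (COPY(b, a)): a=-7, b=-7, c=-5
After step 5 (INC(c)): a=-7, b=-7, c=-4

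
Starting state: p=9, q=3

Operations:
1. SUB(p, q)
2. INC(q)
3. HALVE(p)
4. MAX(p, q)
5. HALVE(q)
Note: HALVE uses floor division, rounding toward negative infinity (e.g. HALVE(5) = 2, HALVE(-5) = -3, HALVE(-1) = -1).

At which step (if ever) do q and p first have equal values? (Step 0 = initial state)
Step 4

q and p first become equal after step 4.

Comparing values at each step:
Initial: q=3, p=9
After step 1: q=3, p=6
After step 2: q=4, p=6
After step 3: q=4, p=3
After step 4: q=4, p=4 ← equal!
After step 5: q=2, p=4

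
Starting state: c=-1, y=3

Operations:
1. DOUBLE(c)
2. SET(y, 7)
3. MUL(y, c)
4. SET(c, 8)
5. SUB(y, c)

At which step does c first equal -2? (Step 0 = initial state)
Step 1

Tracing c:
Initial: c = -1
After step 1: c = -2 ← first occurrence
After step 2: c = -2
After step 3: c = -2
After step 4: c = 8
After step 5: c = 8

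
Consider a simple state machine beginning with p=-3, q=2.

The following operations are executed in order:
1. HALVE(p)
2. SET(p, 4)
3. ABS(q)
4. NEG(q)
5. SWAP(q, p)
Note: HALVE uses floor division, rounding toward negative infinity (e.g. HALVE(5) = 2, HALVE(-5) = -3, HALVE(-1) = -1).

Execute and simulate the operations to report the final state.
{p: -2, q: 4}

Step-by-step execution:
Initial: p=-3, q=2
After step 1 (HALVE(p)): p=-2, q=2
After step 2 (SET(p, 4)): p=4, q=2
After step 3 (ABS(q)): p=4, q=2
After step 4 (NEG(q)): p=4, q=-2
After step 5 (SWAP(q, p)): p=-2, q=4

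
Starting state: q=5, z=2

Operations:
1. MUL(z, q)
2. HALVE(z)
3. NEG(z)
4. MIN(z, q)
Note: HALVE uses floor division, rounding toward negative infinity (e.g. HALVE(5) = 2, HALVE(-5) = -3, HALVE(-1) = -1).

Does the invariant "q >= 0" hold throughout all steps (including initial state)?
Yes

The invariant holds at every step.

State at each step:
Initial: q=5, z=2
After step 1: q=5, z=10
After step 2: q=5, z=5
After step 3: q=5, z=-5
After step 4: q=5, z=-5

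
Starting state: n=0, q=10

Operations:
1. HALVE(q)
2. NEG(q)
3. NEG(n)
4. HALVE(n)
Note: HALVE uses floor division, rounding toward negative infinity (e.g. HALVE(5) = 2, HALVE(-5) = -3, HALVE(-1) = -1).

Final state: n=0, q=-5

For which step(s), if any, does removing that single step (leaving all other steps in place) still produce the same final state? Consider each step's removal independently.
Step(s) 3, 4

Testing removal of each single step:
Without step 1: final = n=0, q=-10 (different)
Without step 2: final = n=0, q=5 (different)
Without step 3: final = n=0, q=-5 (same)
Without step 4: final = n=0, q=-5 (same)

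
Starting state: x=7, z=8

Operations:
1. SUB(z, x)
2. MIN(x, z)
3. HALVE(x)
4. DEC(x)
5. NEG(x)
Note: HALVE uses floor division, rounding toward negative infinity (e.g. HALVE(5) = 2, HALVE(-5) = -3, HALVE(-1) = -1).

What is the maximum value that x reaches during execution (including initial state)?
7

Values of x at each step:
Initial: x = 7 ← maximum
After step 1: x = 7
After step 2: x = 1
After step 3: x = 0
After step 4: x = -1
After step 5: x = 1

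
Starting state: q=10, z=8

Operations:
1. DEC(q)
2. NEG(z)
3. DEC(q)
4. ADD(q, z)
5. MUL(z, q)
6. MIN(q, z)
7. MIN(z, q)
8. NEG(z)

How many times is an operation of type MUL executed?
1

Counting MUL operations:
Step 5: MUL(z, q) ← MUL
Total: 1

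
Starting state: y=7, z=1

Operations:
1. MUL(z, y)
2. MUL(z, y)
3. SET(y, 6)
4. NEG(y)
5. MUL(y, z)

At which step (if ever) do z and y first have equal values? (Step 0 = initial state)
Step 1

z and y first become equal after step 1.

Comparing values at each step:
Initial: z=1, y=7
After step 1: z=7, y=7 ← equal!
After step 2: z=49, y=7
After step 3: z=49, y=6
After step 4: z=49, y=-6
After step 5: z=49, y=-294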